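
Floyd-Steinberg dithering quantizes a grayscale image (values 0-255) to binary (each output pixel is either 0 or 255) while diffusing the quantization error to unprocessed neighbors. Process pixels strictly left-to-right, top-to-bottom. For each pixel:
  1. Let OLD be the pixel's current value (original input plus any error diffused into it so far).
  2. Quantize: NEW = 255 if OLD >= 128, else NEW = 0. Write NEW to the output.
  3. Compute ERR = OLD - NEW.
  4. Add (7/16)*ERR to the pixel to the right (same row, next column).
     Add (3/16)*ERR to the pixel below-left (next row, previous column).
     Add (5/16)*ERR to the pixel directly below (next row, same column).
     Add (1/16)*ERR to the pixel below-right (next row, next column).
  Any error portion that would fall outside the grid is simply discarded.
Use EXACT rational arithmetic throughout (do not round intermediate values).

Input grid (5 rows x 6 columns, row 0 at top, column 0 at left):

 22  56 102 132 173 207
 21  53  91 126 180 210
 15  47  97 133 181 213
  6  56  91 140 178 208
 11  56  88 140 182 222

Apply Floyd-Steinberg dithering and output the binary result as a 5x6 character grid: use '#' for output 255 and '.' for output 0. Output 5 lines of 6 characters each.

(0,0): OLD=22 → NEW=0, ERR=22
(0,1): OLD=525/8 → NEW=0, ERR=525/8
(0,2): OLD=16731/128 → NEW=255, ERR=-15909/128
(0,3): OLD=158973/2048 → NEW=0, ERR=158973/2048
(0,4): OLD=6781675/32768 → NEW=255, ERR=-1574165/32768
(0,5): OLD=97508461/524288 → NEW=255, ERR=-36184979/524288
(1,0): OLD=5143/128 → NEW=0, ERR=5143/128
(1,1): OLD=70817/1024 → NEW=0, ERR=70817/1024
(1,2): OLD=3311925/32768 → NEW=0, ERR=3311925/32768
(1,3): OLD=23291601/131072 → NEW=255, ERR=-10131759/131072
(1,4): OLD=1032469139/8388608 → NEW=0, ERR=1032469139/8388608
(1,5): OLD=32115222293/134217728 → NEW=255, ERR=-2110298347/134217728
(2,0): OLD=663931/16384 → NEW=0, ERR=663931/16384
(2,1): OLD=56519673/524288 → NEW=0, ERR=56519673/524288
(2,2): OLD=1388963883/8388608 → NEW=255, ERR=-750131157/8388608
(2,3): OLD=6651568531/67108864 → NEW=0, ERR=6651568531/67108864
(2,4): OLD=547708214585/2147483648 → NEW=255, ERR=99884345/2147483648
(2,5): OLD=7414811694623/34359738368 → NEW=255, ERR=-1346921589217/34359738368
(3,0): OLD=326119627/8388608 → NEW=0, ERR=326119627/8388608
(3,1): OLD=6205071599/67108864 → NEW=0, ERR=6205071599/67108864
(3,2): OLD=69164992317/536870912 → NEW=255, ERR=-67737090243/536870912
(3,3): OLD=3786241886519/34359738368 → NEW=0, ERR=3786241886519/34359738368
(3,4): OLD=61866528572759/274877906944 → NEW=255, ERR=-8227337697961/274877906944
(3,5): OLD=803338232051385/4398046511104 → NEW=255, ERR=-318163628280135/4398046511104
(4,0): OLD=43471159941/1073741824 → NEW=0, ERR=43471159941/1073741824
(4,1): OLD=1398097292609/17179869184 → NEW=0, ERR=1398097292609/17179869184
(4,2): OLD=60811727159155/549755813888 → NEW=0, ERR=60811727159155/549755813888
(4,3): OLD=1841307657548127/8796093022208 → NEW=255, ERR=-401696063114913/8796093022208
(4,4): OLD=20546272560459599/140737488355328 → NEW=255, ERR=-15341786970149041/140737488355328
(4,5): OLD=337388472420904137/2251799813685248 → NEW=255, ERR=-236820480068834103/2251799813685248
Row 0: ..#.##
Row 1: ...#.#
Row 2: ..#.##
Row 3: ..#.##
Row 4: ...###

Answer: ..#.##
...#.#
..#.##
..#.##
...###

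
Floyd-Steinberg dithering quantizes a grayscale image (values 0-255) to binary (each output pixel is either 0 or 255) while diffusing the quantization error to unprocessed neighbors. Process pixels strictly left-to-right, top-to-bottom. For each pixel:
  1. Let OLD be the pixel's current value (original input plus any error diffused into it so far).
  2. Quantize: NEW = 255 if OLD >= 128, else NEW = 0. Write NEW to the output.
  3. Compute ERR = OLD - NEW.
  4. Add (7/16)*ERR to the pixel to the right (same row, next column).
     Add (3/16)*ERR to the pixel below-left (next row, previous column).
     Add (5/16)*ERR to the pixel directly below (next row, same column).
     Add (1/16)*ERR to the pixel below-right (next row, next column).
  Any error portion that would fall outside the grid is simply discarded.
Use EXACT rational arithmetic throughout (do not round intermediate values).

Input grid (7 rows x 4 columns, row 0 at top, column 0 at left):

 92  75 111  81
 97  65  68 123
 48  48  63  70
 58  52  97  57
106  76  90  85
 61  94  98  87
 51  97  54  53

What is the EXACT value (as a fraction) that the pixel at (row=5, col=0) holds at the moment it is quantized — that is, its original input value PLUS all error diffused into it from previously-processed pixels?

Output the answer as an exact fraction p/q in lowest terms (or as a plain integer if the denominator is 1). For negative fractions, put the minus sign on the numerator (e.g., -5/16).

Answer: 15797417269215/137438953472

Derivation:
(0,0): OLD=92 → NEW=0, ERR=92
(0,1): OLD=461/4 → NEW=0, ERR=461/4
(0,2): OLD=10331/64 → NEW=255, ERR=-5989/64
(0,3): OLD=41021/1024 → NEW=0, ERR=41021/1024
(1,0): OLD=9431/64 → NEW=255, ERR=-6889/64
(1,1): OLD=21569/512 → NEW=0, ERR=21569/512
(1,2): OLD=1178037/16384 → NEW=0, ERR=1178037/16384
(1,3): OLD=42238467/262144 → NEW=255, ERR=-24608253/262144
(2,0): OLD=182363/8192 → NEW=0, ERR=182363/8192
(2,1): OLD=20357561/262144 → NEW=0, ERR=20357561/262144
(2,2): OLD=54775701/524288 → NEW=0, ERR=54775701/524288
(2,3): OLD=762247121/8388608 → NEW=0, ERR=762247121/8388608
(3,0): OLD=333520395/4194304 → NEW=0, ERR=333520395/4194304
(3,1): OLD=8860895253/67108864 → NEW=255, ERR=-8251865067/67108864
(3,2): OLD=104951816619/1073741824 → NEW=0, ERR=104951816619/1073741824
(3,3): OLD=2313934052909/17179869184 → NEW=255, ERR=-2066932589011/17179869184
(4,0): OLD=115742669743/1073741824 → NEW=0, ERR=115742669743/1073741824
(4,1): OLD=927978105901/8589934592 → NEW=0, ERR=927978105901/8589934592
(4,2): OLD=37813575212909/274877906944 → NEW=255, ERR=-32280291057811/274877906944
(4,3): OLD=9384973972747/4398046511104 → NEW=0, ERR=9384973972747/4398046511104
(5,0): OLD=15797417269215/137438953472 → NEW=0, ERR=15797417269215/137438953472
Target (5,0): original=61, with diffused error = 15797417269215/137438953472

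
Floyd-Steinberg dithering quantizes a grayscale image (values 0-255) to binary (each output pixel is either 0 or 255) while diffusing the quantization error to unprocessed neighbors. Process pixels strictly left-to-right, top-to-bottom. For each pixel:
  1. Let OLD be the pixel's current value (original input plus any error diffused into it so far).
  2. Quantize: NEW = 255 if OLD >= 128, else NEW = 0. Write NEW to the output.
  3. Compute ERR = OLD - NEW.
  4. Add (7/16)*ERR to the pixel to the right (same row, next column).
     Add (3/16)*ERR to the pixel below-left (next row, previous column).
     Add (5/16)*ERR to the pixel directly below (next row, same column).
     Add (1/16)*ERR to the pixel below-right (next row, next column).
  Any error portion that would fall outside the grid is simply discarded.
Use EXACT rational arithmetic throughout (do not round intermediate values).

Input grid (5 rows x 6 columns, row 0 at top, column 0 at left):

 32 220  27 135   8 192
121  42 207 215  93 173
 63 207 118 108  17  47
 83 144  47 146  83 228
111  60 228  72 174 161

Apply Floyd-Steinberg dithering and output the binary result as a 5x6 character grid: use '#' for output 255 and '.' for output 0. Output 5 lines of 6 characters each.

Answer: .#.#.#
..##.#
.#.#..
.#.#.#
#.#.#.

Derivation:
(0,0): OLD=32 → NEW=0, ERR=32
(0,1): OLD=234 → NEW=255, ERR=-21
(0,2): OLD=285/16 → NEW=0, ERR=285/16
(0,3): OLD=36555/256 → NEW=255, ERR=-28725/256
(0,4): OLD=-168307/4096 → NEW=0, ERR=-168307/4096
(0,5): OLD=11404763/65536 → NEW=255, ERR=-5306917/65536
(1,0): OLD=2033/16 → NEW=0, ERR=2033/16
(1,1): OLD=12335/128 → NEW=0, ERR=12335/128
(1,2): OLD=951811/4096 → NEW=255, ERR=-92669/4096
(1,3): OLD=2677899/16384 → NEW=255, ERR=-1500021/16384
(1,4): OLD=18778069/1048576 → NEW=0, ERR=18778069/1048576
(1,5): OLD=2566264899/16777216 → NEW=255, ERR=-1711925181/16777216
(2,0): OLD=247349/2048 → NEW=0, ERR=247349/2048
(2,1): OLD=19244879/65536 → NEW=255, ERR=2533199/65536
(2,2): OLD=122366109/1048576 → NEW=0, ERR=122366109/1048576
(2,3): OLD=1110553157/8388608 → NEW=255, ERR=-1028541883/8388608
(2,4): OLD=-15005735137/268435456 → NEW=0, ERR=-15005735137/268435456
(2,5): OLD=-35323511863/4294967296 → NEW=0, ERR=-35323511863/4294967296
(3,0): OLD=134207245/1048576 → NEW=0, ERR=134207245/1048576
(3,1): OLD=2025883377/8388608 → NEW=255, ERR=-113211663/8388608
(3,2): OLD=3824509879/67108864 → NEW=0, ERR=3824509879/67108864
(3,3): OLD=555893319041/4294967296 → NEW=255, ERR=-539323341439/4294967296
(3,4): OLD=47705194185/34359738368 → NEW=0, ERR=47705194185/34359738368
(3,5): OLD=122344587353703/549755813888 → NEW=255, ERR=-17843145187737/549755813888
(4,0): OLD=19926822619/134217728 → NEW=255, ERR=-14298698021/134217728
(4,1): OLD=59826786327/2147483648 → NEW=0, ERR=59826786327/2147483648
(4,2): OLD=16053524469893/68719476736 → NEW=255, ERR=-1469942097787/68719476736
(4,3): OLD=29931904481449/1099511627776 → NEW=0, ERR=29931904481449/1099511627776
(4,4): OLD=3033070887633321/17592186044416 → NEW=255, ERR=-1452936553692759/17592186044416
(4,5): OLD=32316437203951103/281474976710656 → NEW=0, ERR=32316437203951103/281474976710656
Row 0: .#.#.#
Row 1: ..##.#
Row 2: .#.#..
Row 3: .#.#.#
Row 4: #.#.#.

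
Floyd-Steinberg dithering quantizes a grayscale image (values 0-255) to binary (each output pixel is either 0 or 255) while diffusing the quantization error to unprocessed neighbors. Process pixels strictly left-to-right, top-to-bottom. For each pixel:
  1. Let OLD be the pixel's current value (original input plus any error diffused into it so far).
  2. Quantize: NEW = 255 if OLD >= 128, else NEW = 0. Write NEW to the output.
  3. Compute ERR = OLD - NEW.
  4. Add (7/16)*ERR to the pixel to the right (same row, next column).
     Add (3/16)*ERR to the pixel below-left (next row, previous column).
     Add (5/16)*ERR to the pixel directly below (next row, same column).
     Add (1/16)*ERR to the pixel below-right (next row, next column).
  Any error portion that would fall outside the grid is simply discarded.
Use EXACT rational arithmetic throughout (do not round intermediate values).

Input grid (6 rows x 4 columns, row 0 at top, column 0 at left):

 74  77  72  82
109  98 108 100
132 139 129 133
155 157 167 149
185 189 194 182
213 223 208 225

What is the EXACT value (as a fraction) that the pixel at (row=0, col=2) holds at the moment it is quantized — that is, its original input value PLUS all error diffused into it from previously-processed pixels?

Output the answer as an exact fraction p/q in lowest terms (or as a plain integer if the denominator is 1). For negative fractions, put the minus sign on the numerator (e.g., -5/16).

Answer: 15341/128

Derivation:
(0,0): OLD=74 → NEW=0, ERR=74
(0,1): OLD=875/8 → NEW=0, ERR=875/8
(0,2): OLD=15341/128 → NEW=0, ERR=15341/128
Target (0,2): original=72, with diffused error = 15341/128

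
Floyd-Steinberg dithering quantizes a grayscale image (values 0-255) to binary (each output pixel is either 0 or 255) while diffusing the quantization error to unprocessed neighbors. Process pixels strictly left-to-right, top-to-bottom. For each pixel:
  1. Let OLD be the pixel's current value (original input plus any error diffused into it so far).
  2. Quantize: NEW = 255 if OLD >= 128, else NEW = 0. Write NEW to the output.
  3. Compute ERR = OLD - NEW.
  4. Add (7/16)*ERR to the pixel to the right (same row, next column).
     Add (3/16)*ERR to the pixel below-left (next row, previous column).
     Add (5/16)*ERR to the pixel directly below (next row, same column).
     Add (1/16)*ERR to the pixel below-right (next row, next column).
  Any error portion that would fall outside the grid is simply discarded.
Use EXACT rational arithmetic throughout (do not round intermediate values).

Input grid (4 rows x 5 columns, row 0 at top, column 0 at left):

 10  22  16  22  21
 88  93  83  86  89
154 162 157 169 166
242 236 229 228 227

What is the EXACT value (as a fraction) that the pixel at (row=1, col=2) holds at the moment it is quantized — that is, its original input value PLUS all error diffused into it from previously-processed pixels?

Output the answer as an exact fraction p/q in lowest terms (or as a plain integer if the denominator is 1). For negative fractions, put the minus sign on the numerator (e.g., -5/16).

(0,0): OLD=10 → NEW=0, ERR=10
(0,1): OLD=211/8 → NEW=0, ERR=211/8
(0,2): OLD=3525/128 → NEW=0, ERR=3525/128
(0,3): OLD=69731/2048 → NEW=0, ERR=69731/2048
(0,4): OLD=1176245/32768 → NEW=0, ERR=1176245/32768
(1,0): OLD=12297/128 → NEW=0, ERR=12297/128
(1,1): OLD=152639/1024 → NEW=255, ERR=-108481/1024
(1,2): OLD=1746219/32768 → NEW=0, ERR=1746219/32768
Target (1,2): original=83, with diffused error = 1746219/32768

Answer: 1746219/32768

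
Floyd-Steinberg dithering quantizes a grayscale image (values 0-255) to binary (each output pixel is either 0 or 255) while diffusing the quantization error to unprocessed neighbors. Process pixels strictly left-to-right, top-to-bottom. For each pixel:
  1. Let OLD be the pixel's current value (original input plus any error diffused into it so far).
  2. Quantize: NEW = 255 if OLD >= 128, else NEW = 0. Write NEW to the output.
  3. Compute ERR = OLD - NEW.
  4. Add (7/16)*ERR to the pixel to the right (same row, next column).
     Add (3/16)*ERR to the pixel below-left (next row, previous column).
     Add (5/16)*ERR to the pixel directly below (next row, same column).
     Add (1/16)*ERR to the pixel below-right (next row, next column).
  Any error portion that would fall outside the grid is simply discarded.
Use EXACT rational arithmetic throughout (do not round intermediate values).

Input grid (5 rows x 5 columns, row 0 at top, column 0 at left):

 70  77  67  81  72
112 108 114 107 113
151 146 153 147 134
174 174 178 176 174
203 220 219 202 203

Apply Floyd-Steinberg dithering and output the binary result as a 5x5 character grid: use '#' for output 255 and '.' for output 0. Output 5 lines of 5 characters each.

Answer: ...#.
#.#.#
#.#.#
####.
#.###

Derivation:
(0,0): OLD=70 → NEW=0, ERR=70
(0,1): OLD=861/8 → NEW=0, ERR=861/8
(0,2): OLD=14603/128 → NEW=0, ERR=14603/128
(0,3): OLD=268109/2048 → NEW=255, ERR=-254131/2048
(0,4): OLD=580379/32768 → NEW=0, ERR=580379/32768
(1,0): OLD=19719/128 → NEW=255, ERR=-12921/128
(1,1): OLD=126193/1024 → NEW=0, ERR=126193/1024
(1,2): OLD=6128517/32768 → NEW=255, ERR=-2227323/32768
(1,3): OLD=6414145/131072 → NEW=0, ERR=6414145/131072
(1,4): OLD=277220387/2097152 → NEW=255, ERR=-257553373/2097152
(2,0): OLD=2335723/16384 → NEW=255, ERR=-1842197/16384
(2,1): OLD=60956425/524288 → NEW=0, ERR=60956425/524288
(2,2): OLD=1673546715/8388608 → NEW=255, ERR=-465548325/8388608
(2,3): OLD=14862858977/134217728 → NEW=0, ERR=14862858977/134217728
(2,4): OLD=315953826791/2147483648 → NEW=255, ERR=-231654503449/2147483648
(3,0): OLD=1347735547/8388608 → NEW=255, ERR=-791359493/8388608
(3,1): OLD=10175516191/67108864 → NEW=255, ERR=-6937244129/67108864
(3,2): OLD=308080227269/2147483648 → NEW=255, ERR=-239528102971/2147483648
(3,3): OLD=593187758573/4294967296 → NEW=255, ERR=-502028901907/4294967296
(3,4): OLD=6602053091489/68719476736 → NEW=0, ERR=6602053091489/68719476736
(4,0): OLD=165503478165/1073741824 → NEW=255, ERR=-108300686955/1073741824
(4,1): OLD=4011801423829/34359738368 → NEW=0, ERR=4011801423829/34359738368
(4,2): OLD=113716322330779/549755813888 → NEW=255, ERR=-26471410210661/549755813888
(4,3): OLD=1367342501626069/8796093022208 → NEW=255, ERR=-875661219036971/8796093022208
(4,4): OLD=25637240390320211/140737488355328 → NEW=255, ERR=-10250819140288429/140737488355328
Row 0: ...#.
Row 1: #.#.#
Row 2: #.#.#
Row 3: ####.
Row 4: #.###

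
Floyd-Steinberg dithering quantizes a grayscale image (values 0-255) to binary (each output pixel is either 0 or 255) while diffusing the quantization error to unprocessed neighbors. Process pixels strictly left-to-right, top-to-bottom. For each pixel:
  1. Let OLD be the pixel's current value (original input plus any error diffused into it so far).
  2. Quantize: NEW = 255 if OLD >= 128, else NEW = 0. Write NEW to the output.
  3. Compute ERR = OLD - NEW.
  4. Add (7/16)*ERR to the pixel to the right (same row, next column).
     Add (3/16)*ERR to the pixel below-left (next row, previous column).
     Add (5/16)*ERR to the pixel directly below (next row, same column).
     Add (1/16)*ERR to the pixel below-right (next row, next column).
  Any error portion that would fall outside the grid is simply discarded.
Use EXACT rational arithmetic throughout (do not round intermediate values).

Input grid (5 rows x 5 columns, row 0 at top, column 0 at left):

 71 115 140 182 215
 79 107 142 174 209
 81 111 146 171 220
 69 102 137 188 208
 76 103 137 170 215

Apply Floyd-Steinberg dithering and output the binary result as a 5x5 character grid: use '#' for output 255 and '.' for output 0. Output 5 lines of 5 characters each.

Answer: .#.##
.#.##
.#.##
..##.
.#.##

Derivation:
(0,0): OLD=71 → NEW=0, ERR=71
(0,1): OLD=2337/16 → NEW=255, ERR=-1743/16
(0,2): OLD=23639/256 → NEW=0, ERR=23639/256
(0,3): OLD=910945/4096 → NEW=255, ERR=-133535/4096
(0,4): OLD=13155495/65536 → NEW=255, ERR=-3556185/65536
(1,0): OLD=20675/256 → NEW=0, ERR=20675/256
(1,1): OLD=266325/2048 → NEW=255, ERR=-255915/2048
(1,2): OLD=6767609/65536 → NEW=0, ERR=6767609/65536
(1,3): OLD=53631429/262144 → NEW=255, ERR=-13215291/262144
(1,4): OLD=704432559/4194304 → NEW=255, ERR=-365114961/4194304
(2,0): OLD=2713463/32768 → NEW=0, ERR=2713463/32768
(2,1): OLD=139029645/1048576 → NEW=255, ERR=-128357235/1048576
(2,2): OLD=1802769639/16777216 → NEW=0, ERR=1802769639/16777216
(2,3): OLD=51644085701/268435456 → NEW=255, ERR=-16806955579/268435456
(2,4): OLD=696874870563/4294967296 → NEW=255, ERR=-398341789917/4294967296
(3,0): OLD=1206710279/16777216 → NEW=0, ERR=1206710279/16777216
(3,1): OLD=16178205819/134217728 → NEW=0, ERR=16178205819/134217728
(3,2): OLD=875846653241/4294967296 → NEW=255, ERR=-219370007239/4294967296
(3,3): OLD=1163199848401/8589934592 → NEW=255, ERR=-1027233472559/8589934592
(3,4): OLD=16875427536565/137438953472 → NEW=0, ERR=16875427536565/137438953472
(4,0): OLD=260011785865/2147483648 → NEW=0, ERR=260011785865/2147483648
(4,1): OLD=12957591846665/68719476736 → NEW=255, ERR=-4565874721015/68719476736
(4,2): OLD=84752007416999/1099511627776 → NEW=0, ERR=84752007416999/1099511627776
(4,3): OLD=3275357796056329/17592186044416 → NEW=255, ERR=-1210649645269751/17592186044416
(4,4): OLD=60739071947503551/281474976710656 → NEW=255, ERR=-11037047113713729/281474976710656
Row 0: .#.##
Row 1: .#.##
Row 2: .#.##
Row 3: ..##.
Row 4: .#.##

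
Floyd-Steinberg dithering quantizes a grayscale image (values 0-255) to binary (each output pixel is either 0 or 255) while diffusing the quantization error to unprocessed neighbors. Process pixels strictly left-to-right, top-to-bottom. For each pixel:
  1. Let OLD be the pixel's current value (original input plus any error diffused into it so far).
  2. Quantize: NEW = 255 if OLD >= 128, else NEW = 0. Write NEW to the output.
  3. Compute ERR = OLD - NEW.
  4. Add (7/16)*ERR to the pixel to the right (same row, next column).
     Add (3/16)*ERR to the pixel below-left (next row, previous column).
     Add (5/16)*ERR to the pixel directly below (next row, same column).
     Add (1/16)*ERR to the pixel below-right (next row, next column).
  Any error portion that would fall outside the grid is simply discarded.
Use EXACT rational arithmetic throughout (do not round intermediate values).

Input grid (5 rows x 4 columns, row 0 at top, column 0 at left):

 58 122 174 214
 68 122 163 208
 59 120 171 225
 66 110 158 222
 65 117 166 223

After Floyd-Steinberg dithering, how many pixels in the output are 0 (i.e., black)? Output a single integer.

(0,0): OLD=58 → NEW=0, ERR=58
(0,1): OLD=1179/8 → NEW=255, ERR=-861/8
(0,2): OLD=16245/128 → NEW=0, ERR=16245/128
(0,3): OLD=551987/2048 → NEW=255, ERR=29747/2048
(1,0): OLD=8441/128 → NEW=0, ERR=8441/128
(1,1): OLD=148111/1024 → NEW=255, ERR=-113009/1024
(1,2): OLD=4927483/32768 → NEW=255, ERR=-3428357/32768
(1,3): OLD=91591885/524288 → NEW=255, ERR=-42101555/524288
(2,0): OLD=965269/16384 → NEW=0, ERR=965269/16384
(2,1): OLD=50222711/524288 → NEW=0, ERR=50222711/524288
(2,2): OLD=165947139/1048576 → NEW=255, ERR=-101439741/1048576
(2,3): OLD=2534072439/16777216 → NEW=255, ERR=-1744117641/16777216
(3,0): OLD=858759301/8388608 → NEW=0, ERR=858759301/8388608
(3,1): OLD=22852746011/134217728 → NEW=255, ERR=-11372774629/134217728
(3,2): OLD=165769750373/2147483648 → NEW=0, ERR=165769750373/2147483648
(3,3): OLD=7464266290499/34359738368 → NEW=255, ERR=-1297466993341/34359738368
(4,0): OLD=174168857313/2147483648 → NEW=0, ERR=174168857313/2147483648
(4,1): OLD=2523300526051/17179869184 → NEW=255, ERR=-1857566115869/17179869184
(4,2): OLD=71711288228035/549755813888 → NEW=255, ERR=-68476444313405/549755813888
(4,3): OLD=1420833330386757/8796093022208 → NEW=255, ERR=-822170390276283/8796093022208
Output grid:
  Row 0: .#.#  (2 black, running=2)
  Row 1: .###  (1 black, running=3)
  Row 2: ..##  (2 black, running=5)
  Row 3: .#.#  (2 black, running=7)
  Row 4: .###  (1 black, running=8)

Answer: 8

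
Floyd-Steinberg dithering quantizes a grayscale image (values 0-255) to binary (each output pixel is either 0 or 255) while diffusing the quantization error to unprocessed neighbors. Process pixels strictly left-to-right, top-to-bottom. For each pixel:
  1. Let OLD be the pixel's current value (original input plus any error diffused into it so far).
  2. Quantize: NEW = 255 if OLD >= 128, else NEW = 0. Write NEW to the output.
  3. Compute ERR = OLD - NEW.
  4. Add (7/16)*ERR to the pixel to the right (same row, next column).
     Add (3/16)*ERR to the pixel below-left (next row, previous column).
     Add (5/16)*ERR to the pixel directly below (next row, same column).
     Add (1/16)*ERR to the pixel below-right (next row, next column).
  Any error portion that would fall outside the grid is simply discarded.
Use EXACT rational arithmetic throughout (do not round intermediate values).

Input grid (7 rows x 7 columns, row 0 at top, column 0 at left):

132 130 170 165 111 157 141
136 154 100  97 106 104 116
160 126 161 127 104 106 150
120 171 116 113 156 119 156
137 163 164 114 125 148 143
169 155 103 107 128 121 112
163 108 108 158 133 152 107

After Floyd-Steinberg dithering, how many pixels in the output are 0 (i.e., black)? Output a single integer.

Answer: 23

Derivation:
(0,0): OLD=132 → NEW=255, ERR=-123
(0,1): OLD=1219/16 → NEW=0, ERR=1219/16
(0,2): OLD=52053/256 → NEW=255, ERR=-13227/256
(0,3): OLD=583251/4096 → NEW=255, ERR=-461229/4096
(0,4): OLD=4045893/65536 → NEW=0, ERR=4045893/65536
(0,5): OLD=192947683/1048576 → NEW=255, ERR=-74439197/1048576
(0,6): OLD=1844513077/16777216 → NEW=0, ERR=1844513077/16777216
(1,0): OLD=28633/256 → NEW=0, ERR=28633/256
(1,1): OLD=428783/2048 → NEW=255, ERR=-93457/2048
(1,2): OLD=3115419/65536 → NEW=0, ERR=3115419/65536
(1,3): OLD=23843263/262144 → NEW=0, ERR=23843263/262144
(1,4): OLD=2428275485/16777216 → NEW=255, ERR=-1849914595/16777216
(1,5): OLD=7791018669/134217728 → NEW=0, ERR=7791018669/134217728
(1,6): OLD=367897539715/2147483648 → NEW=255, ERR=-179710790525/2147483648
(2,0): OLD=6107829/32768 → NEW=255, ERR=-2248011/32768
(2,1): OLD=102371607/1048576 → NEW=0, ERR=102371607/1048576
(2,2): OLD=3905235717/16777216 → NEW=255, ERR=-372954363/16777216
(2,3): OLD=17179135005/134217728 → NEW=0, ERR=17179135005/134217728
(2,4): OLD=152588233645/1073741824 → NEW=255, ERR=-121215931475/1073741824
(2,5): OLD=1792469280143/34359738368 → NEW=0, ERR=1792469280143/34359738368
(2,6): OLD=82628294581465/549755813888 → NEW=255, ERR=-57559437959975/549755813888
(3,0): OLD=1960698981/16777216 → NEW=0, ERR=1960698981/16777216
(3,1): OLD=32773619841/134217728 → NEW=255, ERR=-1451900799/134217728
(3,2): OLD=144333796883/1073741824 → NEW=255, ERR=-129470368237/1073741824
(3,3): OLD=333670291669/4294967296 → NEW=0, ERR=333670291669/4294967296
(3,4): OLD=94828160665701/549755813888 → NEW=255, ERR=-45359571875739/549755813888
(3,5): OLD=318937369064447/4398046511104 → NEW=0, ERR=318937369064447/4398046511104
(3,6): OLD=11137144224626017/70368744177664 → NEW=255, ERR=-6806885540678303/70368744177664
(4,0): OLD=368277516619/2147483648 → NEW=255, ERR=-179330813621/2147483648
(4,1): OLD=3703316854863/34359738368 → NEW=0, ERR=3703316854863/34359738368
(4,2): OLD=103004312939265/549755813888 → NEW=255, ERR=-37183419602175/549755813888
(4,3): OLD=376826054910043/4398046511104 → NEW=0, ERR=376826054910043/4398046511104
(4,4): OLD=5458991508705569/35184372088832 → NEW=255, ERR=-3513023373946591/35184372088832
(4,5): OLD=116739166680482337/1125899906842624 → NEW=0, ERR=116739166680482337/1125899906842624
(4,6): OLD=2930330276845534263/18014398509481984 → NEW=255, ERR=-1663341343072371657/18014398509481984
(5,0): OLD=89672218021981/549755813888 → NEW=255, ERR=-50515514519459/549755813888
(5,1): OLD=574296109050783/4398046511104 → NEW=255, ERR=-547205751280737/4398046511104
(5,2): OLD=1767353164699913/35184372088832 → NEW=0, ERR=1767353164699913/35184372088832
(5,3): OLD=37380675194501261/281474976710656 → NEW=255, ERR=-34395443866716019/281474976710656
(5,4): OLD=1227371811212608879/18014398509481984 → NEW=0, ERR=1227371811212608879/18014398509481984
(5,5): OLD=23008959765303100287/144115188075855872 → NEW=255, ERR=-13740413194040147073/144115188075855872
(5,6): OLD=110480484285859565969/2305843009213693952 → NEW=0, ERR=110480484285859565969/2305843009213693952
(6,0): OLD=7807867466338661/70368744177664 → NEW=0, ERR=7807867466338661/70368744177664
(6,1): OLD=136613935230623785/1125899906842624 → NEW=0, ERR=136613935230623785/1125899906842624
(6,2): OLD=2631799093261945947/18014398509481984 → NEW=255, ERR=-1961872526655959973/18014398509481984
(6,3): OLD=12693874980996895877/144115188075855872 → NEW=0, ERR=12693874980996895877/144115188075855872
(6,4): OLD=48224676337378109871/288230376151711744 → NEW=255, ERR=-25274069581308384849/288230376151711744
(6,5): OLD=3581774291024015008299/36893488147419103232 → NEW=0, ERR=3581774291024015008299/36893488147419103232
(6,6): OLD=93554964710744097418109/590295810358705651712 → NEW=255, ERR=-56970466930725843768451/590295810358705651712
Output grid:
  Row 0: #.##.#.  (3 black, running=3)
  Row 1: .#..#.#  (4 black, running=7)
  Row 2: #.#.#.#  (3 black, running=10)
  Row 3: .##.#.#  (3 black, running=13)
  Row 4: #.#.#.#  (3 black, running=16)
  Row 5: ##.#.#.  (3 black, running=19)
  Row 6: ..#.#.#  (4 black, running=23)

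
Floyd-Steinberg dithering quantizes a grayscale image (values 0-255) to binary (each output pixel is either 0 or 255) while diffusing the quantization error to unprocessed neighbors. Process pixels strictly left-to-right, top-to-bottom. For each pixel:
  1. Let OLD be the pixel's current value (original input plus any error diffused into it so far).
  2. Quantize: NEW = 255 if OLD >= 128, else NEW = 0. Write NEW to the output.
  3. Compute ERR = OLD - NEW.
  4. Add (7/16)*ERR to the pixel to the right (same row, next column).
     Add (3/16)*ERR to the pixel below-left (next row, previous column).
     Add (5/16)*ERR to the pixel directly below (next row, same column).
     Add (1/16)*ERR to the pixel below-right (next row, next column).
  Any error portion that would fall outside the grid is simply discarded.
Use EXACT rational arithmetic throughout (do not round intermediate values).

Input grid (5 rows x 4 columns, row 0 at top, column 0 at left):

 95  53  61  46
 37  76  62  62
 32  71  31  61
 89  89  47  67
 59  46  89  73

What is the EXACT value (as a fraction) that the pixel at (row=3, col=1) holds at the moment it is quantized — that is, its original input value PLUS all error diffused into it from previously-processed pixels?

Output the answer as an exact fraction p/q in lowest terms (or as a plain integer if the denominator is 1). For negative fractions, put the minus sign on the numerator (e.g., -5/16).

Answer: 48445917649/268435456

Derivation:
(0,0): OLD=95 → NEW=0, ERR=95
(0,1): OLD=1513/16 → NEW=0, ERR=1513/16
(0,2): OLD=26207/256 → NEW=0, ERR=26207/256
(0,3): OLD=371865/4096 → NEW=0, ERR=371865/4096
(1,0): OLD=21611/256 → NEW=0, ERR=21611/256
(1,1): OLD=343277/2048 → NEW=255, ERR=-178963/2048
(1,2): OLD=5157233/65536 → NEW=0, ERR=5157233/65536
(1,3): OLD=137570535/1048576 → NEW=255, ERR=-129816345/1048576
(2,0): OLD=1376127/32768 → NEW=0, ERR=1376127/32768
(2,1): OLD=86084709/1048576 → NEW=0, ERR=86084709/1048576
(2,2): OLD=131773401/2097152 → NEW=0, ERR=131773401/2097152
(2,3): OLD=1836102165/33554432 → NEW=0, ERR=1836102165/33554432
(3,0): OLD=1971606671/16777216 → NEW=0, ERR=1971606671/16777216
(3,1): OLD=48445917649/268435456 → NEW=255, ERR=-20005123631/268435456
Target (3,1): original=89, with diffused error = 48445917649/268435456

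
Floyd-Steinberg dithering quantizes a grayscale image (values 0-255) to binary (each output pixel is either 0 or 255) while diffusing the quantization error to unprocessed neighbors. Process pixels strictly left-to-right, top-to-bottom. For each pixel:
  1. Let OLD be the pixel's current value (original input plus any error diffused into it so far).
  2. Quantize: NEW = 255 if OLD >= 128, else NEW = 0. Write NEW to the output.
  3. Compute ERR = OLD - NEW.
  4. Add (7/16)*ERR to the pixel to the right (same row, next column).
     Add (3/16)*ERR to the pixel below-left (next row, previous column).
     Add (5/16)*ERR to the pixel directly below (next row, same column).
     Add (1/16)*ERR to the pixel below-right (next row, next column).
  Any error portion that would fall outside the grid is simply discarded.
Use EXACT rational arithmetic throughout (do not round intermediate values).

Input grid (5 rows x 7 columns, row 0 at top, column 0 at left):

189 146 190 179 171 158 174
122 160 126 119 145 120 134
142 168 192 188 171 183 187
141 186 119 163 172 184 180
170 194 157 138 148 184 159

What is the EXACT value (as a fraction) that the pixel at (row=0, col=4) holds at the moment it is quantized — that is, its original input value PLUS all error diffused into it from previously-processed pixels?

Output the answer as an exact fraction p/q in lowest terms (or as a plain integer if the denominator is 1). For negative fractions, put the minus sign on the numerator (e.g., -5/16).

(0,0): OLD=189 → NEW=255, ERR=-66
(0,1): OLD=937/8 → NEW=0, ERR=937/8
(0,2): OLD=30879/128 → NEW=255, ERR=-1761/128
(0,3): OLD=354265/2048 → NEW=255, ERR=-167975/2048
(0,4): OLD=4427503/32768 → NEW=255, ERR=-3928337/32768
Target (0,4): original=171, with diffused error = 4427503/32768

Answer: 4427503/32768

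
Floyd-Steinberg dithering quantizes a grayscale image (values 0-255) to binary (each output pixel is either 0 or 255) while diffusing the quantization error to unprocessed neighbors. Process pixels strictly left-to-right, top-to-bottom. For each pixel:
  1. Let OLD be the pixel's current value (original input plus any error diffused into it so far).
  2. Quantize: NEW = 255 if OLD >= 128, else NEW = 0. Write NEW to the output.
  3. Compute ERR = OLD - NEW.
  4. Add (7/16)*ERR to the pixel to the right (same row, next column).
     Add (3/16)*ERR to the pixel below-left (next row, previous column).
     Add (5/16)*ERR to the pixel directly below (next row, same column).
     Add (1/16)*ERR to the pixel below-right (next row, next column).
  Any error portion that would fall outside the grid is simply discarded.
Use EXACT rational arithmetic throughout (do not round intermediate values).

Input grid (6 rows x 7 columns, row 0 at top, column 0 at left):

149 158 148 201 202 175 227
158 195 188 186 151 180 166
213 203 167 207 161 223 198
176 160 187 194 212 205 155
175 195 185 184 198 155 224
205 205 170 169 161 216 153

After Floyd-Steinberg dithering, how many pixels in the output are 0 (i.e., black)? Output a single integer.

Answer: 12

Derivation:
(0,0): OLD=149 → NEW=255, ERR=-106
(0,1): OLD=893/8 → NEW=0, ERR=893/8
(0,2): OLD=25195/128 → NEW=255, ERR=-7445/128
(0,3): OLD=359533/2048 → NEW=255, ERR=-162707/2048
(0,4): OLD=5480187/32768 → NEW=255, ERR=-2875653/32768
(0,5): OLD=71620829/524288 → NEW=255, ERR=-62072611/524288
(0,6): OLD=1469705739/8388608 → NEW=255, ERR=-669389301/8388608
(1,0): OLD=18663/128 → NEW=255, ERR=-13977/128
(1,1): OLD=168529/1024 → NEW=255, ERR=-92591/1024
(1,2): OLD=4008997/32768 → NEW=0, ERR=4008997/32768
(1,3): OLD=25507777/131072 → NEW=255, ERR=-7915583/131072
(1,4): OLD=587120419/8388608 → NEW=0, ERR=587120419/8388608
(1,5): OLD=10279445011/67108864 → NEW=255, ERR=-6833315309/67108864
(1,6): OLD=95687069373/1073741824 → NEW=0, ERR=95687069373/1073741824
(2,0): OLD=2652939/16384 → NEW=255, ERR=-1524981/16384
(2,1): OLD=78715049/524288 → NEW=255, ERR=-54978391/524288
(2,2): OLD=1194374971/8388608 → NEW=255, ERR=-944720069/8388608
(2,3): OLD=10712353571/67108864 → NEW=255, ERR=-6400406749/67108864
(2,4): OLD=63500839379/536870912 → NEW=0, ERR=63500839379/536870912
(2,5): OLD=4535669976369/17179869184 → NEW=255, ERR=154803334449/17179869184
(2,6): OLD=61415085746791/274877906944 → NEW=255, ERR=-8678780523929/274877906944
(3,0): OLD=1067462875/8388608 → NEW=0, ERR=1067462875/8388608
(3,1): OLD=10466927423/67108864 → NEW=255, ERR=-6645832897/67108864
(3,2): OLD=45120816877/536870912 → NEW=0, ERR=45120816877/536870912
(3,3): OLD=464079298187/2147483648 → NEW=255, ERR=-83529032053/2147483648
(3,4): OLD=62582530653403/274877906944 → NEW=255, ERR=-7511335617317/274877906944
(3,5): OLD=433940270200641/2199023255552 → NEW=255, ERR=-126810659965119/2199023255552
(3,6): OLD=4238566659865439/35184372088832 → NEW=0, ERR=4238566659865439/35184372088832
(4,0): OLD=210665835509/1073741824 → NEW=255, ERR=-63138329611/1073741824
(4,1): OLD=2783799701105/17179869184 → NEW=255, ERR=-1597066940815/17179869184
(4,2): OLD=43186244908351/274877906944 → NEW=255, ERR=-26907621362369/274877906944
(4,3): OLD=283998239690853/2199023255552 → NEW=255, ERR=-276752690474907/2199023255552
(4,4): OLD=2131408853427039/17592186044416 → NEW=0, ERR=2131408853427039/17592186044416
(4,5): OLD=118706362951652127/562949953421312 → NEW=255, ERR=-24845875170782433/562949953421312
(4,6): OLD=2150313310704669833/9007199254740992 → NEW=255, ERR=-146522499254283127/9007199254740992
(5,0): OLD=46507703732195/274877906944 → NEW=255, ERR=-23586162538525/274877906944
(5,1): OLD=255922382636961/2199023255552 → NEW=0, ERR=255922382636961/2199023255552
(5,2): OLD=2830906219608183/17592186044416 → NEW=255, ERR=-1655101221717897/17592186044416
(5,3): OLD=14792796843084403/140737488355328 → NEW=0, ERR=14792796843084403/140737488355328
(5,4): OLD=2059996493894065745/9007199254740992 → NEW=255, ERR=-236839316064887215/9007199254740992
(5,5): OLD=14067524616729928897/72057594037927936 → NEW=255, ERR=-4307161862941694783/72057594037927936
(5,6): OLD=137205685172224247343/1152921504606846976 → NEW=0, ERR=137205685172224247343/1152921504606846976
Output grid:
  Row 0: #.#####  (1 black, running=1)
  Row 1: ##.#.#.  (3 black, running=4)
  Row 2: ####.##  (1 black, running=5)
  Row 3: .#.###.  (3 black, running=8)
  Row 4: ####.##  (1 black, running=9)
  Row 5: #.#.##.  (3 black, running=12)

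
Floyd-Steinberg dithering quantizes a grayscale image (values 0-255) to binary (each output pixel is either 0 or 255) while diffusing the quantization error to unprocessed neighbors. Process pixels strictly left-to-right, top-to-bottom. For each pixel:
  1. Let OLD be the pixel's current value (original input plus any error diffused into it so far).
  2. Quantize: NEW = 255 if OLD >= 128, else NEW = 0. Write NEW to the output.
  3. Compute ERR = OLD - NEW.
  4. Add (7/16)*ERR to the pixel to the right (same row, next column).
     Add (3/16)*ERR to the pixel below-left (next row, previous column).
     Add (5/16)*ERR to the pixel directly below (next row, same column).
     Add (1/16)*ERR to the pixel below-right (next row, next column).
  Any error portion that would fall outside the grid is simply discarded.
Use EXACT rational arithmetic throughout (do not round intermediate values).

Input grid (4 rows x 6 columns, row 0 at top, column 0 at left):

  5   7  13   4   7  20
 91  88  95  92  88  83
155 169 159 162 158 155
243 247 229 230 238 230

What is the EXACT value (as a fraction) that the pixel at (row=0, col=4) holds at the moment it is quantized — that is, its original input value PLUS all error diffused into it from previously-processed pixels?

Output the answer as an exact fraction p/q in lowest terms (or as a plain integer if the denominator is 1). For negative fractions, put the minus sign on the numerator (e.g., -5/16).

(0,0): OLD=5 → NEW=0, ERR=5
(0,1): OLD=147/16 → NEW=0, ERR=147/16
(0,2): OLD=4357/256 → NEW=0, ERR=4357/256
(0,3): OLD=46883/4096 → NEW=0, ERR=46883/4096
(0,4): OLD=786933/65536 → NEW=0, ERR=786933/65536
Target (0,4): original=7, with diffused error = 786933/65536

Answer: 786933/65536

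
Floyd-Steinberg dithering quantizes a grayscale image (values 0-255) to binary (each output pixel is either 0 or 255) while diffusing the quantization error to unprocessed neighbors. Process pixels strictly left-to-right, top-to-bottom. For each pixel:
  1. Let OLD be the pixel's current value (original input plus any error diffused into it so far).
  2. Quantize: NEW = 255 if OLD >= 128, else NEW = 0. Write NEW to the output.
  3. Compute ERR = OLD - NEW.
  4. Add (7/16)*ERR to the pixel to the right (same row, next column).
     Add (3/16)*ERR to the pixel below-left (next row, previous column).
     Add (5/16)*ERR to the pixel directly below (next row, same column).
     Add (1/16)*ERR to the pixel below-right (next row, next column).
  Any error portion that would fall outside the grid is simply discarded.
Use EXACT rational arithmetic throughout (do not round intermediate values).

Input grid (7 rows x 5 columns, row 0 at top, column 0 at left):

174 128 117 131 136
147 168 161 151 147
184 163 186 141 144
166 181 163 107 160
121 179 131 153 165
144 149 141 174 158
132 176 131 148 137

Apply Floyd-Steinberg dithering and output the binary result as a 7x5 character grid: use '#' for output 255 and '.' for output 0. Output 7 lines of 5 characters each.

Answer: #.#.#
#.##.
##.#.
.##.#
#.#.#
#.##.
.#.##

Derivation:
(0,0): OLD=174 → NEW=255, ERR=-81
(0,1): OLD=1481/16 → NEW=0, ERR=1481/16
(0,2): OLD=40319/256 → NEW=255, ERR=-24961/256
(0,3): OLD=361849/4096 → NEW=0, ERR=361849/4096
(0,4): OLD=11445839/65536 → NEW=255, ERR=-5265841/65536
(1,0): OLD=35595/256 → NEW=255, ERR=-29685/256
(1,1): OLD=251597/2048 → NEW=0, ERR=251597/2048
(1,2): OLD=13541457/65536 → NEW=255, ERR=-3170223/65536
(1,3): OLD=35725949/262144 → NEW=255, ERR=-31120771/262144
(1,4): OLD=316558807/4194304 → NEW=0, ERR=316558807/4194304
(2,0): OLD=5596703/32768 → NEW=255, ERR=-2759137/32768
(2,1): OLD=155435461/1048576 → NEW=255, ERR=-111951419/1048576
(2,2): OLD=1838652815/16777216 → NEW=0, ERR=1838652815/16777216
(2,3): OLD=43748450877/268435456 → NEW=255, ERR=-24702590403/268435456
(2,4): OLD=514988306539/4294967296 → NEW=0, ERR=514988306539/4294967296
(3,0): OLD=2007701679/16777216 → NEW=0, ERR=2007701679/16777216
(3,1): OLD=28893948035/134217728 → NEW=255, ERR=-5331572605/134217728
(3,2): OLD=669762543505/4294967296 → NEW=255, ERR=-425454116975/4294967296
(3,3): OLD=551782249993/8589934592 → NEW=0, ERR=551782249993/8589934592
(3,4): OLD=30212108477965/137438953472 → NEW=255, ERR=-4834824657395/137438953472
(4,0): OLD=324158870753/2147483648 → NEW=255, ERR=-223449459487/2147483648
(4,1): OLD=7557051565025/68719476736 → NEW=0, ERR=7557051565025/68719476736
(4,2): OLD=173412063661903/1099511627776 → NEW=255, ERR=-106963401420977/1099511627776
(4,3): OLD=2071049249121249/17592186044416 → NEW=0, ERR=2071049249121249/17592186044416
(4,4): OLD=58976478168359847/281474976710656 → NEW=255, ERR=-12799640892857433/281474976710656
(5,0): OLD=145248915576899/1099511627776 → NEW=255, ERR=-135126549505981/1099511627776
(5,1): OLD=922308835878921/8796093022208 → NEW=0, ERR=922308835878921/8796093022208
(5,2): OLD=52190976252839377/281474976710656 → NEW=255, ERR=-19585142808377903/281474976710656
(5,3): OLD=186608180497794623/1125899906842624 → NEW=255, ERR=-100496295747074497/1125899906842624
(5,4): OLD=2019355228355243269/18014398509481984 → NEW=0, ERR=2019355228355243269/18014398509481984
(6,0): OLD=15939212990300819/140737488355328 → NEW=0, ERR=15939212990300819/140737488355328
(6,1): OLD=1070004104923381277/4503599627370496 → NEW=255, ERR=-78413800056095203/4503599627370496
(6,2): OLD=6590103368910774543/72057594037927936 → NEW=0, ERR=6590103368910774543/72057594037927936
(6,3): OLD=203822757806443111269/1152921504606846976 → NEW=255, ERR=-90172225868302867611/1152921504606846976
(6,4): OLD=2439283823248762059267/18446744073709551616 → NEW=255, ERR=-2264635915547173602813/18446744073709551616
Row 0: #.#.#
Row 1: #.##.
Row 2: ##.#.
Row 3: .##.#
Row 4: #.#.#
Row 5: #.##.
Row 6: .#.##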